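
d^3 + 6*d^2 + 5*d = d*(d + 1)*(d + 5)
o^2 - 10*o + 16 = (o - 8)*(o - 2)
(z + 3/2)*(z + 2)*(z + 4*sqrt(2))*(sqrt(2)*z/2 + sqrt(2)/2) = sqrt(2)*z^4/2 + 9*sqrt(2)*z^3/4 + 4*z^3 + 13*sqrt(2)*z^2/4 + 18*z^2 + 3*sqrt(2)*z/2 + 26*z + 12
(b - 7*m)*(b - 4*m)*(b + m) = b^3 - 10*b^2*m + 17*b*m^2 + 28*m^3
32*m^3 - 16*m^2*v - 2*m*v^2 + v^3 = (-4*m + v)*(-2*m + v)*(4*m + v)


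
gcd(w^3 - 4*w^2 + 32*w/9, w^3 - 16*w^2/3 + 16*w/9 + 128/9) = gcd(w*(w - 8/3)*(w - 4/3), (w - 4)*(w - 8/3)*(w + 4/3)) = w - 8/3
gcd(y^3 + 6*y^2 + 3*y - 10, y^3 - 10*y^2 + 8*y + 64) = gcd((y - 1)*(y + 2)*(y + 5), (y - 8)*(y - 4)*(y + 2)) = y + 2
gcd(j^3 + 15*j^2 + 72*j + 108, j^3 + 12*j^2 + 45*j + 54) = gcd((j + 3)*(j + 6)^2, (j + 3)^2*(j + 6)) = j^2 + 9*j + 18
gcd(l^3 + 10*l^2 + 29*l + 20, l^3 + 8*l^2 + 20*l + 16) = l + 4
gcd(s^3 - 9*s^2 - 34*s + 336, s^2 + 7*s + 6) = s + 6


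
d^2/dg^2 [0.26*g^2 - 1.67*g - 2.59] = 0.520000000000000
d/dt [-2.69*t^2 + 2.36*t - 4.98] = 2.36 - 5.38*t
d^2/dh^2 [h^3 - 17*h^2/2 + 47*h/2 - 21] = 6*h - 17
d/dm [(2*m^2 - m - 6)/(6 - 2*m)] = (-m^2 + 6*m - 9/2)/(m^2 - 6*m + 9)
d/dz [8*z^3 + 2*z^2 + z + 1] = 24*z^2 + 4*z + 1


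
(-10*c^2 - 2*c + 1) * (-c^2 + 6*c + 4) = 10*c^4 - 58*c^3 - 53*c^2 - 2*c + 4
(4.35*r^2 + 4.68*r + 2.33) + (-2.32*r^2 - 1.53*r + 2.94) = 2.03*r^2 + 3.15*r + 5.27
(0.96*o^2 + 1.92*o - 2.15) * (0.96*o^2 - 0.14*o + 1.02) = 0.9216*o^4 + 1.7088*o^3 - 1.3536*o^2 + 2.2594*o - 2.193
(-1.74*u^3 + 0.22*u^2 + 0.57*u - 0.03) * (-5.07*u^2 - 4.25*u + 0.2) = 8.8218*u^5 + 6.2796*u^4 - 4.1729*u^3 - 2.2264*u^2 + 0.2415*u - 0.006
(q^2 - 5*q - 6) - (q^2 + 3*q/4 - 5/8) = -23*q/4 - 43/8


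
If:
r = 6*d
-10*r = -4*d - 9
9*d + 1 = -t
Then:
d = 9/56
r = 27/28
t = -137/56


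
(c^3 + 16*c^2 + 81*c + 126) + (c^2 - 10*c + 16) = c^3 + 17*c^2 + 71*c + 142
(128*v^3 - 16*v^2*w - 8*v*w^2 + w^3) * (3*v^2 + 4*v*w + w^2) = 384*v^5 + 464*v^4*w + 40*v^3*w^2 - 45*v^2*w^3 - 4*v*w^4 + w^5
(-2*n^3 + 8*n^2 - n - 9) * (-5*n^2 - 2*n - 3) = 10*n^5 - 36*n^4 - 5*n^3 + 23*n^2 + 21*n + 27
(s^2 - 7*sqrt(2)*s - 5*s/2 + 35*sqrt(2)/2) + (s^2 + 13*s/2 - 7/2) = 2*s^2 - 7*sqrt(2)*s + 4*s - 7/2 + 35*sqrt(2)/2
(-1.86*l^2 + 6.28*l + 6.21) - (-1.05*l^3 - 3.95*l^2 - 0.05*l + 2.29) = 1.05*l^3 + 2.09*l^2 + 6.33*l + 3.92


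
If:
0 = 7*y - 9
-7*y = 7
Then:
No Solution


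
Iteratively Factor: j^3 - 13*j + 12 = (j - 1)*(j^2 + j - 12) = (j - 1)*(j + 4)*(j - 3)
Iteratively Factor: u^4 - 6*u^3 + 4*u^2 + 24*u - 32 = (u - 2)*(u^3 - 4*u^2 - 4*u + 16) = (u - 2)^2*(u^2 - 2*u - 8) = (u - 2)^2*(u + 2)*(u - 4)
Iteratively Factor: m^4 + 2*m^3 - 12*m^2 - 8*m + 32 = (m + 4)*(m^3 - 2*m^2 - 4*m + 8) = (m - 2)*(m + 4)*(m^2 - 4) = (m - 2)^2*(m + 4)*(m + 2)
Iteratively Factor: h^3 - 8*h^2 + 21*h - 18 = (h - 2)*(h^2 - 6*h + 9) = (h - 3)*(h - 2)*(h - 3)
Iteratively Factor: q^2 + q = (q + 1)*(q)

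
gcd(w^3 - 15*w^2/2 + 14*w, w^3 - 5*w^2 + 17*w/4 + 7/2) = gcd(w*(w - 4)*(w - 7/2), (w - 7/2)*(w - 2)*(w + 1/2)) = w - 7/2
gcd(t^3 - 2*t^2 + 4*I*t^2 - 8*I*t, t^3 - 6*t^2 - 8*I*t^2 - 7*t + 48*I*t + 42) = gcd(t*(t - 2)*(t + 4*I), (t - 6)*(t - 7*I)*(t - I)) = 1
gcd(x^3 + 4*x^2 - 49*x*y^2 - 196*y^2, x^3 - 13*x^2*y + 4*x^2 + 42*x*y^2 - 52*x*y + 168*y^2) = x^2 - 7*x*y + 4*x - 28*y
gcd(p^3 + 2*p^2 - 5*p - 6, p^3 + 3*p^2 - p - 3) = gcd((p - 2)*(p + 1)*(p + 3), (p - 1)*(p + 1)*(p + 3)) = p^2 + 4*p + 3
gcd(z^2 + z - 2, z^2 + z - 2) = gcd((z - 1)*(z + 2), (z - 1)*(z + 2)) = z^2 + z - 2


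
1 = 1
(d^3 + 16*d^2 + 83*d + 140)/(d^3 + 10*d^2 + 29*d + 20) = (d + 7)/(d + 1)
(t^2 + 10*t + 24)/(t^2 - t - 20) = (t + 6)/(t - 5)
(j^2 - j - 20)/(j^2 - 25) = (j + 4)/(j + 5)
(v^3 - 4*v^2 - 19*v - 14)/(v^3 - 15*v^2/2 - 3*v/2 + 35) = 2*(v + 1)/(2*v - 5)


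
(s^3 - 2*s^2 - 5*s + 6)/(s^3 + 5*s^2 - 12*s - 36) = (s - 1)/(s + 6)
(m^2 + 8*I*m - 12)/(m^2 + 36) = (m + 2*I)/(m - 6*I)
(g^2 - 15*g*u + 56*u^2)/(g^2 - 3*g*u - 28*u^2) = (g - 8*u)/(g + 4*u)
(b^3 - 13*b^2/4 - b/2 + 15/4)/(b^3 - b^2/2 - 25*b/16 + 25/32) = 8*(b^2 - 2*b - 3)/(8*b^2 + 6*b - 5)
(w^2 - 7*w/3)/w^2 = (w - 7/3)/w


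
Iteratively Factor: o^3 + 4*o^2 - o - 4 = (o + 4)*(o^2 - 1) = (o - 1)*(o + 4)*(o + 1)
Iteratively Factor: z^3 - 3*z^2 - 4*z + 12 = (z - 3)*(z^2 - 4) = (z - 3)*(z + 2)*(z - 2)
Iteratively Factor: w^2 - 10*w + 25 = (w - 5)*(w - 5)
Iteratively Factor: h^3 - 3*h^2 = (h)*(h^2 - 3*h) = h*(h - 3)*(h)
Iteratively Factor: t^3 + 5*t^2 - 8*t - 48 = (t + 4)*(t^2 + t - 12) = (t - 3)*(t + 4)*(t + 4)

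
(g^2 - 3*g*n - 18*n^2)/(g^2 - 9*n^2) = (g - 6*n)/(g - 3*n)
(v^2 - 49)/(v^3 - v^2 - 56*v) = (v - 7)/(v*(v - 8))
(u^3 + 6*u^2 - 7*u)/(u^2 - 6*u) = (u^2 + 6*u - 7)/(u - 6)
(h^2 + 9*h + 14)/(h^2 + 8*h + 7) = (h + 2)/(h + 1)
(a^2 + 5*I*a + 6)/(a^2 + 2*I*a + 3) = (a + 6*I)/(a + 3*I)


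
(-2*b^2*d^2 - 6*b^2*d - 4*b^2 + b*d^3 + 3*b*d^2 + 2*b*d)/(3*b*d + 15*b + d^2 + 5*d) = b*(-2*b*d^2 - 6*b*d - 4*b + d^3 + 3*d^2 + 2*d)/(3*b*d + 15*b + d^2 + 5*d)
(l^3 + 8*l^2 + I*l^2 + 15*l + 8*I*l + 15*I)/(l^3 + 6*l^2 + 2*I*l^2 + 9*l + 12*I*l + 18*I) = (l^2 + l*(5 + I) + 5*I)/(l^2 + l*(3 + 2*I) + 6*I)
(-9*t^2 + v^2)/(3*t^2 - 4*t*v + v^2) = (-3*t - v)/(t - v)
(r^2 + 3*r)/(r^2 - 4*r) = (r + 3)/(r - 4)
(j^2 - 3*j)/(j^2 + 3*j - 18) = j/(j + 6)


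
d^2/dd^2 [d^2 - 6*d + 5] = 2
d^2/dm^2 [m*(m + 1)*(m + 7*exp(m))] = 7*m^2*exp(m) + 35*m*exp(m) + 6*m + 28*exp(m) + 2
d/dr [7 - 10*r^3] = -30*r^2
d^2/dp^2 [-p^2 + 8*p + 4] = -2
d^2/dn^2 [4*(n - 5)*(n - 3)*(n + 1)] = 24*n - 56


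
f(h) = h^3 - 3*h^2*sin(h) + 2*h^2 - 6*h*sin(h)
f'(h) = -3*h^2*cos(h) + 3*h^2 - 6*h*sin(h) - 6*h*cos(h) + 4*h - 6*sin(h)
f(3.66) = 106.61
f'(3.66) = 122.66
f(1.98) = -6.09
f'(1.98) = 12.68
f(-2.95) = -6.67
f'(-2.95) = 20.33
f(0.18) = -0.14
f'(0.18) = -1.61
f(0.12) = -0.06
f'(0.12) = -1.04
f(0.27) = -0.32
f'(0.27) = -2.51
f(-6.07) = -165.64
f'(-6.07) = 20.25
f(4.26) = 185.56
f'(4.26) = 134.84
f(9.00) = 768.60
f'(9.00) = 524.88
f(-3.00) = -7.73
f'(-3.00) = 22.22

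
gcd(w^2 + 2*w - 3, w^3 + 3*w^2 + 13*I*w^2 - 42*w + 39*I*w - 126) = w + 3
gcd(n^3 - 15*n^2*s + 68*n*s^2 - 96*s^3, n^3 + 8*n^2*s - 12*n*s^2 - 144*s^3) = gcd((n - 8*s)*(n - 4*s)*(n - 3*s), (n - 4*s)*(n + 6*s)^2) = -n + 4*s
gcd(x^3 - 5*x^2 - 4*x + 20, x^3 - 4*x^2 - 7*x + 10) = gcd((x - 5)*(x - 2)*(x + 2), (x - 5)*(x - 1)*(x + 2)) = x^2 - 3*x - 10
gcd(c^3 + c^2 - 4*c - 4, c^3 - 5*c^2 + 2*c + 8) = c^2 - c - 2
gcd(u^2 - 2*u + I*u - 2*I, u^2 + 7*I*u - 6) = u + I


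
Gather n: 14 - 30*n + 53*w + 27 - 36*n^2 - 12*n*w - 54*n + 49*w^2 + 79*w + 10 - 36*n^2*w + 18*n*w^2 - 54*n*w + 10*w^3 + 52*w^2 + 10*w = n^2*(-36*w - 36) + n*(18*w^2 - 66*w - 84) + 10*w^3 + 101*w^2 + 142*w + 51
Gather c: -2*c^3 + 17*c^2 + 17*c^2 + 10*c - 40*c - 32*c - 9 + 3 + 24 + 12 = -2*c^3 + 34*c^2 - 62*c + 30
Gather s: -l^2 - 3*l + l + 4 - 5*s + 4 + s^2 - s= -l^2 - 2*l + s^2 - 6*s + 8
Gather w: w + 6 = w + 6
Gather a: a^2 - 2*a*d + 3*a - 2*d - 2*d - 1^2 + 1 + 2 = a^2 + a*(3 - 2*d) - 4*d + 2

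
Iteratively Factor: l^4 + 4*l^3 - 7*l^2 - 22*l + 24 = (l - 2)*(l^3 + 6*l^2 + 5*l - 12) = (l - 2)*(l + 4)*(l^2 + 2*l - 3) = (l - 2)*(l - 1)*(l + 4)*(l + 3)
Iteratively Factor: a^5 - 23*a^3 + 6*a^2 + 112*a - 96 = (a - 2)*(a^4 + 2*a^3 - 19*a^2 - 32*a + 48) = (a - 2)*(a + 4)*(a^3 - 2*a^2 - 11*a + 12) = (a - 2)*(a + 3)*(a + 4)*(a^2 - 5*a + 4) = (a - 2)*(a - 1)*(a + 3)*(a + 4)*(a - 4)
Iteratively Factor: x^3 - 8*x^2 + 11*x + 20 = (x - 4)*(x^2 - 4*x - 5) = (x - 5)*(x - 4)*(x + 1)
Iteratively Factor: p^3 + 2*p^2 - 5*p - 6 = (p + 3)*(p^2 - p - 2) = (p - 2)*(p + 3)*(p + 1)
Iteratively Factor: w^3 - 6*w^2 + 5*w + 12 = (w - 3)*(w^2 - 3*w - 4) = (w - 3)*(w + 1)*(w - 4)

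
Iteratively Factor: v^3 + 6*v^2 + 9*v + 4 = (v + 4)*(v^2 + 2*v + 1) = (v + 1)*(v + 4)*(v + 1)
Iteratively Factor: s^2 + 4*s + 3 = (s + 1)*(s + 3)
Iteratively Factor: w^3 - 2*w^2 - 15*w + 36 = (w + 4)*(w^2 - 6*w + 9) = (w - 3)*(w + 4)*(w - 3)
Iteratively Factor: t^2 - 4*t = (t - 4)*(t)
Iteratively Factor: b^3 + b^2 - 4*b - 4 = (b + 2)*(b^2 - b - 2) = (b - 2)*(b + 2)*(b + 1)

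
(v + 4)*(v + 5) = v^2 + 9*v + 20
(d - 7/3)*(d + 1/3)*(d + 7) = d^3 + 5*d^2 - 133*d/9 - 49/9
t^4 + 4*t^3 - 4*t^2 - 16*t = t*(t - 2)*(t + 2)*(t + 4)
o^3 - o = o*(o - 1)*(o + 1)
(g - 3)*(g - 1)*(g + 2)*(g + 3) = g^4 + g^3 - 11*g^2 - 9*g + 18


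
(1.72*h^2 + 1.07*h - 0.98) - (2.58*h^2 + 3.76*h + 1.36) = -0.86*h^2 - 2.69*h - 2.34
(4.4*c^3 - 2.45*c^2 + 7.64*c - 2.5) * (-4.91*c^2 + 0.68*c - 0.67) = -21.604*c^5 + 15.0215*c^4 - 42.1264*c^3 + 19.1117*c^2 - 6.8188*c + 1.675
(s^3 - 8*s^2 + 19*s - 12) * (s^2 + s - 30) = s^5 - 7*s^4 - 19*s^3 + 247*s^2 - 582*s + 360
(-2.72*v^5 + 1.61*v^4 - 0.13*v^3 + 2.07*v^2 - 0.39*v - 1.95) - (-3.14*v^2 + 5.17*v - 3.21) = -2.72*v^5 + 1.61*v^4 - 0.13*v^3 + 5.21*v^2 - 5.56*v + 1.26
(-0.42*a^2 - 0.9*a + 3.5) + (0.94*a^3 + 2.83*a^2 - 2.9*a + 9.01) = 0.94*a^3 + 2.41*a^2 - 3.8*a + 12.51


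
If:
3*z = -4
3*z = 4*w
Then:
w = -1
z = -4/3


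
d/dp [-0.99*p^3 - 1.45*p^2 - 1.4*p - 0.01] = -2.97*p^2 - 2.9*p - 1.4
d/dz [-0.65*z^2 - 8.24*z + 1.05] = -1.3*z - 8.24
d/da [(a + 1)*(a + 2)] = 2*a + 3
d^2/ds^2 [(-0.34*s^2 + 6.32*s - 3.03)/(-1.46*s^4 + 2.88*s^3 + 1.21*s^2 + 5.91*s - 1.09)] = (4.348464*s^8 - 170.238336*s^7 + 561.205816*s^6 - 594.545808*s^5 - 301.814364*s^4 + 472.233964*s^3 + 42.8058059999999*s^2 + 137.064966*s + 139.039112)/(3.112136*s^12 - 18.417024*s^11 + 28.591764*s^10 - 31.154292*s^9 + 132.376626*s^8 - 124.565292*s^7 + 43.211633*s^6 - 361.377729*s^5 - 5.48148599999998*s^4 - 169.922061*s^3 + 109.902084*s^2 - 21.065013*s + 1.295029)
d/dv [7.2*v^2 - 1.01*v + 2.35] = 14.4*v - 1.01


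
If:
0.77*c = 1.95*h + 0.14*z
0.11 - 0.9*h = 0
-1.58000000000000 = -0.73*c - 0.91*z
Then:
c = 0.55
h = 0.12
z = 1.30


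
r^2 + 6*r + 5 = (r + 1)*(r + 5)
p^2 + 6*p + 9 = (p + 3)^2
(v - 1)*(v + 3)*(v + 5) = v^3 + 7*v^2 + 7*v - 15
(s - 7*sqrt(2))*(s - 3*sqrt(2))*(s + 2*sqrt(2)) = s^3 - 8*sqrt(2)*s^2 + 2*s + 84*sqrt(2)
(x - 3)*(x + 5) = x^2 + 2*x - 15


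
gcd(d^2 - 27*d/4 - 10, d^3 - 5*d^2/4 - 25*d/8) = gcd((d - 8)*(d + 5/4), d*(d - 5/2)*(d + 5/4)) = d + 5/4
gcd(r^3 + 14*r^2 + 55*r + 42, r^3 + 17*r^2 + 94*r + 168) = r^2 + 13*r + 42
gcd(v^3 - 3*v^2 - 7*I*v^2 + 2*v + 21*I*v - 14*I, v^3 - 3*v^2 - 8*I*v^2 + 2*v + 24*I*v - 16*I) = v^2 - 3*v + 2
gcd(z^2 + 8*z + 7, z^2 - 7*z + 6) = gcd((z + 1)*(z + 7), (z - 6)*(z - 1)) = 1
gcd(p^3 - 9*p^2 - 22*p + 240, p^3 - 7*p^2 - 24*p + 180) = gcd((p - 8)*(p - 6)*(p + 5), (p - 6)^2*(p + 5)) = p^2 - p - 30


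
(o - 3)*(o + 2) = o^2 - o - 6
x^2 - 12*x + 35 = (x - 7)*(x - 5)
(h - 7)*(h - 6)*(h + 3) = h^3 - 10*h^2 + 3*h + 126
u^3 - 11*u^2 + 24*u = u*(u - 8)*(u - 3)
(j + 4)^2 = j^2 + 8*j + 16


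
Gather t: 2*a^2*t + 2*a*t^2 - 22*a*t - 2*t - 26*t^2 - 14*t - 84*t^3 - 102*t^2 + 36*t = -84*t^3 + t^2*(2*a - 128) + t*(2*a^2 - 22*a + 20)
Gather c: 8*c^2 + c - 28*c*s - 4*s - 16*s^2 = 8*c^2 + c*(1 - 28*s) - 16*s^2 - 4*s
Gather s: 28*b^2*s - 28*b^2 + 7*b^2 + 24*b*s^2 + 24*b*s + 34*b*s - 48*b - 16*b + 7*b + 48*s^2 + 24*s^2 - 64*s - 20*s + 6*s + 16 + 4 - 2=-21*b^2 - 57*b + s^2*(24*b + 72) + s*(28*b^2 + 58*b - 78) + 18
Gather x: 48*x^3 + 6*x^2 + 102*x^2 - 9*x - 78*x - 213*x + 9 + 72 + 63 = 48*x^3 + 108*x^2 - 300*x + 144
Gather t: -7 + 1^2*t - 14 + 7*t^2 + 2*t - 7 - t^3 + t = -t^3 + 7*t^2 + 4*t - 28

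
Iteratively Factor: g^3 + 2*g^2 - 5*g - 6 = (g - 2)*(g^2 + 4*g + 3) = (g - 2)*(g + 3)*(g + 1)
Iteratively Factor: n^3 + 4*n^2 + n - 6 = (n - 1)*(n^2 + 5*n + 6) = (n - 1)*(n + 3)*(n + 2)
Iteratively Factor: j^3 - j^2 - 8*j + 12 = (j + 3)*(j^2 - 4*j + 4) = (j - 2)*(j + 3)*(j - 2)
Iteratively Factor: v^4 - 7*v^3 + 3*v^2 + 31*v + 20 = (v - 5)*(v^3 - 2*v^2 - 7*v - 4) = (v - 5)*(v - 4)*(v^2 + 2*v + 1) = (v - 5)*(v - 4)*(v + 1)*(v + 1)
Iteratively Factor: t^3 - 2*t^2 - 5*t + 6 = (t + 2)*(t^2 - 4*t + 3) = (t - 3)*(t + 2)*(t - 1)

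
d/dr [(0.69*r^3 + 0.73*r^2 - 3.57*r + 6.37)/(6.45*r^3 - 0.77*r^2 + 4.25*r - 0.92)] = (-5.2398*r^4 + 51.918*r^3 - 124.8103*r^2 + 8.4666*r - 23.7881)/(41.6025*r^6 - 9.933*r^5 + 55.4179*r^4 - 18.413*r^3 + 19.4793*r^2 - 7.82*r + 0.8464)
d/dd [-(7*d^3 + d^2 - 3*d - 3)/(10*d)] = (-14*d^3 - d^2 - 3)/(10*d^2)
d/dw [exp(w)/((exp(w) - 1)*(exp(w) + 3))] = (-exp(2*w) - 3)*exp(w)/(exp(4*w) + 4*exp(3*w) - 2*exp(2*w) - 12*exp(w) + 9)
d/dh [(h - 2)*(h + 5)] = 2*h + 3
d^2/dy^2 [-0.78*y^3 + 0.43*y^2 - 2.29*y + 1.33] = 0.86 - 4.68*y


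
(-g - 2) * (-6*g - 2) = 6*g^2 + 14*g + 4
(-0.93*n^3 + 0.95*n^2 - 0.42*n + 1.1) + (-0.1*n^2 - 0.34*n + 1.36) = -0.93*n^3 + 0.85*n^2 - 0.76*n + 2.46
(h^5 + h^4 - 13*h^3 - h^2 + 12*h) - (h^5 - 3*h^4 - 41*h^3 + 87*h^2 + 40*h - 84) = 4*h^4 + 28*h^3 - 88*h^2 - 28*h + 84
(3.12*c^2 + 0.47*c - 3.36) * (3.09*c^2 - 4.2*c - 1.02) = 9.6408*c^4 - 11.6517*c^3 - 15.5388*c^2 + 13.6326*c + 3.4272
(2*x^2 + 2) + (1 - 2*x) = 2*x^2 - 2*x + 3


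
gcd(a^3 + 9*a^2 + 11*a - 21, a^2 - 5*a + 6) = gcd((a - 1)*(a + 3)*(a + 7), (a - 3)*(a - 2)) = 1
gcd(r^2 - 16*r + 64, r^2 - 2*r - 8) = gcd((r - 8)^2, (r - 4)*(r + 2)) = 1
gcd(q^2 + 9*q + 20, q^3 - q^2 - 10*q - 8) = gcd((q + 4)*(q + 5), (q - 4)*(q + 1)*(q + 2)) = 1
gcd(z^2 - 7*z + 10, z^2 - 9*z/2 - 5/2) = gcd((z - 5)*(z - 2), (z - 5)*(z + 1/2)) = z - 5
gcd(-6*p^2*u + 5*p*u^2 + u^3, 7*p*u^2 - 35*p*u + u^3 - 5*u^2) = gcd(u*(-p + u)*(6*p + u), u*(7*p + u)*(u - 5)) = u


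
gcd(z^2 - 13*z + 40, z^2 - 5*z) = z - 5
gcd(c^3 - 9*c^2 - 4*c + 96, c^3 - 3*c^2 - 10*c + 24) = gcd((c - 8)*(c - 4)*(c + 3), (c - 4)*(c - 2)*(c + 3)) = c^2 - c - 12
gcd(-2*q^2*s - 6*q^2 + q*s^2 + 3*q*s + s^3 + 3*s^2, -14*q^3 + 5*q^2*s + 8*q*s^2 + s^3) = 2*q^2 - q*s - s^2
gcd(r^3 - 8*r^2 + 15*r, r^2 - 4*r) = r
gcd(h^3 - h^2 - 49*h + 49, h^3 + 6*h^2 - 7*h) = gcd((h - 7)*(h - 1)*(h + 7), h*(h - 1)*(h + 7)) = h^2 + 6*h - 7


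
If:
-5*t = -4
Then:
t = 4/5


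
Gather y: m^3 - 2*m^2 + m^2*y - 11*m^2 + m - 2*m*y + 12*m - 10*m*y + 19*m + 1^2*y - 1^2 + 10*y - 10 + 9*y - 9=m^3 - 13*m^2 + 32*m + y*(m^2 - 12*m + 20) - 20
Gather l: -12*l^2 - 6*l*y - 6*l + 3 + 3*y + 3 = -12*l^2 + l*(-6*y - 6) + 3*y + 6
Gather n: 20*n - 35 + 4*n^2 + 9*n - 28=4*n^2 + 29*n - 63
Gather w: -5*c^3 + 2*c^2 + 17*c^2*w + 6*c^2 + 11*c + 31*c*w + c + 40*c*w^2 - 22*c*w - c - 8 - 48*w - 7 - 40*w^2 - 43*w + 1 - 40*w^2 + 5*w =-5*c^3 + 8*c^2 + 11*c + w^2*(40*c - 80) + w*(17*c^2 + 9*c - 86) - 14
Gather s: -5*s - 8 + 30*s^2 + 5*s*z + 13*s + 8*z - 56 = 30*s^2 + s*(5*z + 8) + 8*z - 64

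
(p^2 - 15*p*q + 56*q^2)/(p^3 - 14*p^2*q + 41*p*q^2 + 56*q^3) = 1/(p + q)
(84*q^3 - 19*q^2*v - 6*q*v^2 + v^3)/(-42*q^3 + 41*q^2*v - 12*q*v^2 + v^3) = (-4*q - v)/(2*q - v)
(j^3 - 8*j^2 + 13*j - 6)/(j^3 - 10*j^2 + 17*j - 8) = (j - 6)/(j - 8)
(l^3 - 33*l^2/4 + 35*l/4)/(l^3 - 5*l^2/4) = (l - 7)/l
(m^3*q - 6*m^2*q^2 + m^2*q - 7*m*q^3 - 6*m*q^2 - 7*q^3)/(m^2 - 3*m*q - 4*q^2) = q*(-m^2 + 7*m*q - m + 7*q)/(-m + 4*q)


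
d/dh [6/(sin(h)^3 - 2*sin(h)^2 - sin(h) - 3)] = 6*(-3*sin(h)^2 + 4*sin(h) + 1)*cos(h)/(sin(h)*cos(h)^2 - 2*cos(h)^2 + 5)^2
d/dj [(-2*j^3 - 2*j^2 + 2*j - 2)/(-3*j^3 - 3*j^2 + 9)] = 2*(2*j^3 - 11*j^2 - 8*j + 3)/(3*(j^6 + 2*j^5 + j^4 - 6*j^3 - 6*j^2 + 9))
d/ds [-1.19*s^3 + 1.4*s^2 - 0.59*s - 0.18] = -3.57*s^2 + 2.8*s - 0.59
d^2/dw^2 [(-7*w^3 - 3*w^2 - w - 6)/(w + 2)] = 2*(-7*w^3 - 42*w^2 - 84*w - 16)/(w^3 + 6*w^2 + 12*w + 8)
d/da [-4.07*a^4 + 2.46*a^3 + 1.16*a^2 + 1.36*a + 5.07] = -16.28*a^3 + 7.38*a^2 + 2.32*a + 1.36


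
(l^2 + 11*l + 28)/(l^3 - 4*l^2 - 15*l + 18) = (l^2 + 11*l + 28)/(l^3 - 4*l^2 - 15*l + 18)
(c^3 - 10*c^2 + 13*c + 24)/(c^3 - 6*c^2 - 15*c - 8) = (c - 3)/(c + 1)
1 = 1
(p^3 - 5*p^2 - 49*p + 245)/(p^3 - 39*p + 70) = (p - 7)/(p - 2)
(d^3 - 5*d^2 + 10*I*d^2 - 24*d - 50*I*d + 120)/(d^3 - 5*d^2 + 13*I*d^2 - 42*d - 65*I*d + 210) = (d + 4*I)/(d + 7*I)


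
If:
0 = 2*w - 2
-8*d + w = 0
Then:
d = 1/8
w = 1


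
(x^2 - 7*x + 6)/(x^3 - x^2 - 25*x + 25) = (x - 6)/(x^2 - 25)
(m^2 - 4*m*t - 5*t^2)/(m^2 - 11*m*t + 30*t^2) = (-m - t)/(-m + 6*t)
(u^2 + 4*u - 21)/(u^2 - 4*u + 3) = (u + 7)/(u - 1)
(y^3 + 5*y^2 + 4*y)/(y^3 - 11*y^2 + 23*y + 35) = y*(y + 4)/(y^2 - 12*y + 35)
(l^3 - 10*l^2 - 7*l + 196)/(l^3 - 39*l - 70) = (l^2 - 3*l - 28)/(l^2 + 7*l + 10)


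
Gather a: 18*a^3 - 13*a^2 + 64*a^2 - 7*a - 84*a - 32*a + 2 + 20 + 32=18*a^3 + 51*a^2 - 123*a + 54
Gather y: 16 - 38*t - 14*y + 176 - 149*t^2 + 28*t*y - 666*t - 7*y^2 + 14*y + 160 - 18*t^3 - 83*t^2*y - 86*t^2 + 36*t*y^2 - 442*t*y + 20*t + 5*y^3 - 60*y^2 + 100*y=-18*t^3 - 235*t^2 - 684*t + 5*y^3 + y^2*(36*t - 67) + y*(-83*t^2 - 414*t + 100) + 352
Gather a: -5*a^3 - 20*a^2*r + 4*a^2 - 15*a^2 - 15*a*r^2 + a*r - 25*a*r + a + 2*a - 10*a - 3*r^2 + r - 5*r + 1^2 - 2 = -5*a^3 + a^2*(-20*r - 11) + a*(-15*r^2 - 24*r - 7) - 3*r^2 - 4*r - 1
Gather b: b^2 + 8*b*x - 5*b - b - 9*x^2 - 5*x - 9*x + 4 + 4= b^2 + b*(8*x - 6) - 9*x^2 - 14*x + 8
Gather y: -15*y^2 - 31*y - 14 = -15*y^2 - 31*y - 14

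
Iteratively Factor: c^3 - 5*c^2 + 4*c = (c)*(c^2 - 5*c + 4) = c*(c - 4)*(c - 1)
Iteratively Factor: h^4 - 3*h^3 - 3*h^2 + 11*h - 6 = (h - 3)*(h^3 - 3*h + 2) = (h - 3)*(h - 1)*(h^2 + h - 2) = (h - 3)*(h - 1)^2*(h + 2)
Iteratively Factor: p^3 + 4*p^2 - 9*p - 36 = (p - 3)*(p^2 + 7*p + 12) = (p - 3)*(p + 3)*(p + 4)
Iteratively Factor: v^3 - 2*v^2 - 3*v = (v + 1)*(v^2 - 3*v) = (v - 3)*(v + 1)*(v)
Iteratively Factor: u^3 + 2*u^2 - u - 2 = (u - 1)*(u^2 + 3*u + 2) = (u - 1)*(u + 2)*(u + 1)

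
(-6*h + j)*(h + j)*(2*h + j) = -12*h^3 - 16*h^2*j - 3*h*j^2 + j^3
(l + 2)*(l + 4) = l^2 + 6*l + 8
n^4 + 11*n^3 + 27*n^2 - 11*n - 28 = (n - 1)*(n + 1)*(n + 4)*(n + 7)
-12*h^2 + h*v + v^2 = (-3*h + v)*(4*h + v)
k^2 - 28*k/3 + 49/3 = (k - 7)*(k - 7/3)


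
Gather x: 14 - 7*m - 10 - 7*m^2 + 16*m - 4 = -7*m^2 + 9*m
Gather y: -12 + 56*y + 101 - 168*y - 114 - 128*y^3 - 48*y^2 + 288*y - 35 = -128*y^3 - 48*y^2 + 176*y - 60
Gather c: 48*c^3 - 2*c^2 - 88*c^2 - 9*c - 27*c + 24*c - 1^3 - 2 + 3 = 48*c^3 - 90*c^2 - 12*c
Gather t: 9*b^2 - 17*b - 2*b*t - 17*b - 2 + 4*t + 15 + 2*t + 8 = 9*b^2 - 34*b + t*(6 - 2*b) + 21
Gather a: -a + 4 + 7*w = -a + 7*w + 4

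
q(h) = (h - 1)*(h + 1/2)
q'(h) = 2*h - 1/2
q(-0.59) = 0.14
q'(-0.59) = -1.68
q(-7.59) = 60.90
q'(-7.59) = -15.68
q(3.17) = 7.96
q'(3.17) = 5.84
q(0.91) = -0.13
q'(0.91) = 1.32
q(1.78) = 1.78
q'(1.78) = 3.06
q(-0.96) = 0.90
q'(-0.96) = -2.42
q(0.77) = -0.29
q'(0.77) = 1.04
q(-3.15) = 11.00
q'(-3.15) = -6.80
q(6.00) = 32.50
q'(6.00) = 11.50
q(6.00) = 32.50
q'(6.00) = 11.50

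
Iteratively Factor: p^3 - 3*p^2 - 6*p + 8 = (p + 2)*(p^2 - 5*p + 4) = (p - 4)*(p + 2)*(p - 1)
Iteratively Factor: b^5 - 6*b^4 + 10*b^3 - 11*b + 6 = (b + 1)*(b^4 - 7*b^3 + 17*b^2 - 17*b + 6) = (b - 1)*(b + 1)*(b^3 - 6*b^2 + 11*b - 6) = (b - 2)*(b - 1)*(b + 1)*(b^2 - 4*b + 3) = (b - 3)*(b - 2)*(b - 1)*(b + 1)*(b - 1)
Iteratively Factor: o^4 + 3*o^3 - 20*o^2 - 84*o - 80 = (o + 2)*(o^3 + o^2 - 22*o - 40) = (o + 2)*(o + 4)*(o^2 - 3*o - 10) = (o + 2)^2*(o + 4)*(o - 5)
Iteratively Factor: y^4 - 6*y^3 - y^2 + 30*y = (y - 3)*(y^3 - 3*y^2 - 10*y) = y*(y - 3)*(y^2 - 3*y - 10) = y*(y - 5)*(y - 3)*(y + 2)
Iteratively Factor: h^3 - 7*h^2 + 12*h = (h - 3)*(h^2 - 4*h) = h*(h - 3)*(h - 4)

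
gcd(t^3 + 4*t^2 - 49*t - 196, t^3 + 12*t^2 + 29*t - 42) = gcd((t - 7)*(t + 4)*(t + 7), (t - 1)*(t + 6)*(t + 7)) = t + 7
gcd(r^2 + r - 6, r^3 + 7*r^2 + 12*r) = r + 3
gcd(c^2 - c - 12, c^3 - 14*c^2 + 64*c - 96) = c - 4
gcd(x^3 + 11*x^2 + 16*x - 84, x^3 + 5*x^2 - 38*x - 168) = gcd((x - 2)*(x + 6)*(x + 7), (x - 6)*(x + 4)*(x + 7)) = x + 7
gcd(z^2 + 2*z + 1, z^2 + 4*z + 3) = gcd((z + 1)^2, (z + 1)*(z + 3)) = z + 1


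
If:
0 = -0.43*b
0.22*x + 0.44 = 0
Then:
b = 0.00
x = -2.00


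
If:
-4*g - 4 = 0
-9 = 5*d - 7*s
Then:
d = 7*s/5 - 9/5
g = -1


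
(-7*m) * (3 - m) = 7*m^2 - 21*m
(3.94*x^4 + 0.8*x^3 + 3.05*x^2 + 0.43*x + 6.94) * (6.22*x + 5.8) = 24.5068*x^5 + 27.828*x^4 + 23.611*x^3 + 20.3646*x^2 + 45.6608*x + 40.252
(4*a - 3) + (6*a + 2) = 10*a - 1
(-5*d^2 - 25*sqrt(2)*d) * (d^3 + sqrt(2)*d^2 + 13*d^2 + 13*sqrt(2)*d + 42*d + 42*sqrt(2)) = -5*d^5 - 65*d^4 - 30*sqrt(2)*d^4 - 390*sqrt(2)*d^3 - 260*d^3 - 1260*sqrt(2)*d^2 - 650*d^2 - 2100*d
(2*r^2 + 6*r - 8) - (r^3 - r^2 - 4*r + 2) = -r^3 + 3*r^2 + 10*r - 10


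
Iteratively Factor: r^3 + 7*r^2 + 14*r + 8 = (r + 2)*(r^2 + 5*r + 4) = (r + 1)*(r + 2)*(r + 4)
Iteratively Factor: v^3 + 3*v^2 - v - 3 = (v + 3)*(v^2 - 1) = (v - 1)*(v + 3)*(v + 1)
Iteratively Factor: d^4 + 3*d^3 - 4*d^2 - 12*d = (d)*(d^3 + 3*d^2 - 4*d - 12) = d*(d + 3)*(d^2 - 4) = d*(d - 2)*(d + 3)*(d + 2)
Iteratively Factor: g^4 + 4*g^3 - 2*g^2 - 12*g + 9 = (g - 1)*(g^3 + 5*g^2 + 3*g - 9) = (g - 1)^2*(g^2 + 6*g + 9) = (g - 1)^2*(g + 3)*(g + 3)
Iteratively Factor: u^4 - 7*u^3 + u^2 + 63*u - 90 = (u - 3)*(u^3 - 4*u^2 - 11*u + 30) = (u - 5)*(u - 3)*(u^2 + u - 6) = (u - 5)*(u - 3)*(u - 2)*(u + 3)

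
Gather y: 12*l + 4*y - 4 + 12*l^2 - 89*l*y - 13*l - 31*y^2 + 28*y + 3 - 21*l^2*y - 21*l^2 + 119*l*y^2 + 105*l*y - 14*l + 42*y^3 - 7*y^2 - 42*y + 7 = -9*l^2 - 15*l + 42*y^3 + y^2*(119*l - 38) + y*(-21*l^2 + 16*l - 10) + 6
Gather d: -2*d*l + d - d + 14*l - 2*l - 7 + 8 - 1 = -2*d*l + 12*l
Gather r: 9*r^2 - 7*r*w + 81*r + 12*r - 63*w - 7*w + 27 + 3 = 9*r^2 + r*(93 - 7*w) - 70*w + 30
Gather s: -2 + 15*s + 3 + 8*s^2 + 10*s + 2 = 8*s^2 + 25*s + 3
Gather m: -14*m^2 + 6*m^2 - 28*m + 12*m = -8*m^2 - 16*m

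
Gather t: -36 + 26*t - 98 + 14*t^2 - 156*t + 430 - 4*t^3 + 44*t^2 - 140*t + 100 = -4*t^3 + 58*t^2 - 270*t + 396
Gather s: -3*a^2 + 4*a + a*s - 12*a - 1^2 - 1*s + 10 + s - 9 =-3*a^2 + a*s - 8*a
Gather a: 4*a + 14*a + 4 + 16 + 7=18*a + 27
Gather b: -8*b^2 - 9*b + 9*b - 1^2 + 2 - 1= -8*b^2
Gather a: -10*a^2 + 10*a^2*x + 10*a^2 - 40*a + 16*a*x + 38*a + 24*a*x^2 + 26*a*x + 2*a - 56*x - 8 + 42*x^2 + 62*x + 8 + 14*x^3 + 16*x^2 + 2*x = 10*a^2*x + a*(24*x^2 + 42*x) + 14*x^3 + 58*x^2 + 8*x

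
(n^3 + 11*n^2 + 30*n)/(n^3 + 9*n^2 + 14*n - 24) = n*(n + 5)/(n^2 + 3*n - 4)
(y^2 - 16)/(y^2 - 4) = (y^2 - 16)/(y^2 - 4)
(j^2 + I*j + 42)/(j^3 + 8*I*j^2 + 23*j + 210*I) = (j - 6*I)/(j^2 + I*j + 30)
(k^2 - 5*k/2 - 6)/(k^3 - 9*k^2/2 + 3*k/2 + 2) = (2*k + 3)/(2*k^2 - k - 1)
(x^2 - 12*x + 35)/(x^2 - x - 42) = (x - 5)/(x + 6)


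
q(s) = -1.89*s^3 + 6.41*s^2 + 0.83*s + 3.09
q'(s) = -5.67*s^2 + 12.82*s + 0.83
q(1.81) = 14.38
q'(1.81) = 5.46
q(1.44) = 11.93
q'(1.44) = 7.53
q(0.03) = 3.12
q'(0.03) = 1.21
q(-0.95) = 9.71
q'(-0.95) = -16.47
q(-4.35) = 276.34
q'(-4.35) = -162.23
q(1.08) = 9.08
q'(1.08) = 8.06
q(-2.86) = 97.36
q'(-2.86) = -82.21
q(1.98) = 15.19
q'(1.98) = 3.98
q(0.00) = 3.09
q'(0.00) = 0.83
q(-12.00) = 4182.09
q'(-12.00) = -969.49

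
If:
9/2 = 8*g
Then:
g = 9/16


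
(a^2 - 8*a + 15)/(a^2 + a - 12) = (a - 5)/(a + 4)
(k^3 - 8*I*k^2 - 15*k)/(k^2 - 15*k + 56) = k*(k^2 - 8*I*k - 15)/(k^2 - 15*k + 56)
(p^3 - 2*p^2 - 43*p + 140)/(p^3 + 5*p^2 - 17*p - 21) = (p^2 - 9*p + 20)/(p^2 - 2*p - 3)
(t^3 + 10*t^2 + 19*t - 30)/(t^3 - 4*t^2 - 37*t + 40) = (t + 6)/(t - 8)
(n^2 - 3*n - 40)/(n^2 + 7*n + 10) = (n - 8)/(n + 2)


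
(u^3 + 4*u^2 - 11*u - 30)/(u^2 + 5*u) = u - 1 - 6/u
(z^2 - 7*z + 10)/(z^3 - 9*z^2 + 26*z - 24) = (z - 5)/(z^2 - 7*z + 12)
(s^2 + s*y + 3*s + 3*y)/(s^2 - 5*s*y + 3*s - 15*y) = (-s - y)/(-s + 5*y)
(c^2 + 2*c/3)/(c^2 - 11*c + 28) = c*(3*c + 2)/(3*(c^2 - 11*c + 28))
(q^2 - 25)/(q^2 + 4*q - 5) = (q - 5)/(q - 1)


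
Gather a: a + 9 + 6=a + 15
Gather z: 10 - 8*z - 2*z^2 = -2*z^2 - 8*z + 10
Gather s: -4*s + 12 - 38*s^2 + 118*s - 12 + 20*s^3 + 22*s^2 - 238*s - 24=20*s^3 - 16*s^2 - 124*s - 24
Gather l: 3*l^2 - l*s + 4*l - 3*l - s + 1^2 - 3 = 3*l^2 + l*(1 - s) - s - 2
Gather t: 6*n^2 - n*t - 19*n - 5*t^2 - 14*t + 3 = 6*n^2 - 19*n - 5*t^2 + t*(-n - 14) + 3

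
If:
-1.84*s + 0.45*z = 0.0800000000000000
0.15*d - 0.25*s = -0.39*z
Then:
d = -2.19239130434783*z - 0.072463768115942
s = 0.244565217391304*z - 0.0434782608695652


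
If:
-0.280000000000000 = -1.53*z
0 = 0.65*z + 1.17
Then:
No Solution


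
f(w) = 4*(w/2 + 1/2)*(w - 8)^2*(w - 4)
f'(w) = 4*(w/2 + 1/2)*(w - 8)^2 + 4*(w/2 + 1/2)*(w - 4)*(2*w - 16) + 2*(w - 8)^2*(w - 4) = 8*w^3 - 114*w^2 + 432*w - 256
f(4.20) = 30.04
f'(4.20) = 140.14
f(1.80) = -473.58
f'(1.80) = 198.90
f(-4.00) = 6912.00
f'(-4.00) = -4320.00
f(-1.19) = 166.56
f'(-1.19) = -945.00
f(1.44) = -537.61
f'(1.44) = 153.58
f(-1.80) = 891.25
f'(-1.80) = -1449.62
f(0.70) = -597.91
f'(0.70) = -6.72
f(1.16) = -574.00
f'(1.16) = 104.21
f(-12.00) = 140800.00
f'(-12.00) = -35680.00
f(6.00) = 112.00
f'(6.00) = -40.00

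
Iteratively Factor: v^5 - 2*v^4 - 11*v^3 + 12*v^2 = (v + 3)*(v^4 - 5*v^3 + 4*v^2) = v*(v + 3)*(v^3 - 5*v^2 + 4*v) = v^2*(v + 3)*(v^2 - 5*v + 4) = v^2*(v - 4)*(v + 3)*(v - 1)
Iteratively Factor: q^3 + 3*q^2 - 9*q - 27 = (q + 3)*(q^2 - 9) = (q - 3)*(q + 3)*(q + 3)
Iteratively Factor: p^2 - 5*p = (p - 5)*(p)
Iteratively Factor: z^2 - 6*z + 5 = (z - 1)*(z - 5)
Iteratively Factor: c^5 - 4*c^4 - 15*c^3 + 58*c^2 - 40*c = (c)*(c^4 - 4*c^3 - 15*c^2 + 58*c - 40) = c*(c - 2)*(c^3 - 2*c^2 - 19*c + 20) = c*(c - 5)*(c - 2)*(c^2 + 3*c - 4) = c*(c - 5)*(c - 2)*(c + 4)*(c - 1)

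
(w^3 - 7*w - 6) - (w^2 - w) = w^3 - w^2 - 6*w - 6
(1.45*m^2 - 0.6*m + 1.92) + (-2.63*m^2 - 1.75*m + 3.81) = -1.18*m^2 - 2.35*m + 5.73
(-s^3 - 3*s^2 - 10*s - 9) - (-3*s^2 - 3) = -s^3 - 10*s - 6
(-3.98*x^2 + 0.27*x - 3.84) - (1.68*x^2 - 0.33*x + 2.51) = -5.66*x^2 + 0.6*x - 6.35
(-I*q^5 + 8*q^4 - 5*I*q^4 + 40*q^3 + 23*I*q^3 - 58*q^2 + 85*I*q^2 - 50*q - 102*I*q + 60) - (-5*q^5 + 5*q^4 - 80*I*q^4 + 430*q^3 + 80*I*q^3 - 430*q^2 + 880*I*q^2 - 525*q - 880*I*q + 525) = 5*q^5 - I*q^5 + 3*q^4 + 75*I*q^4 - 390*q^3 - 57*I*q^3 + 372*q^2 - 795*I*q^2 + 475*q + 778*I*q - 465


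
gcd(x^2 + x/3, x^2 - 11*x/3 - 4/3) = x + 1/3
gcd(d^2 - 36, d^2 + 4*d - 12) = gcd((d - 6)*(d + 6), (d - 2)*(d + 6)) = d + 6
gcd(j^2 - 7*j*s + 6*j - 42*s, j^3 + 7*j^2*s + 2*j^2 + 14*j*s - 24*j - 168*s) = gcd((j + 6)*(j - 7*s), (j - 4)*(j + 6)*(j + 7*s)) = j + 6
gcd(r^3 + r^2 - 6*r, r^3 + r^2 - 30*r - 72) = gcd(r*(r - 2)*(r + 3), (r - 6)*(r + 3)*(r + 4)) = r + 3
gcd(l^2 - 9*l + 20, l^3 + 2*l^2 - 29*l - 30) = l - 5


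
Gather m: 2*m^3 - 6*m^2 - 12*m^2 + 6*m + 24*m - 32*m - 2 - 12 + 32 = 2*m^3 - 18*m^2 - 2*m + 18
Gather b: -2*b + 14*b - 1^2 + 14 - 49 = 12*b - 36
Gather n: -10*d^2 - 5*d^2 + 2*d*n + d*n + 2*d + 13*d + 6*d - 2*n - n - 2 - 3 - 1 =-15*d^2 + 21*d + n*(3*d - 3) - 6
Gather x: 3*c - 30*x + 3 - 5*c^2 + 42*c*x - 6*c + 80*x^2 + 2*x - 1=-5*c^2 - 3*c + 80*x^2 + x*(42*c - 28) + 2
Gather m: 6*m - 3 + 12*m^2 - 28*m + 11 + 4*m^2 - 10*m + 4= 16*m^2 - 32*m + 12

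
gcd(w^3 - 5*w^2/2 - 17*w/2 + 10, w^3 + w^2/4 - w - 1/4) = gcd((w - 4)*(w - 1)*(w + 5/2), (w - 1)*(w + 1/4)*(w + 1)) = w - 1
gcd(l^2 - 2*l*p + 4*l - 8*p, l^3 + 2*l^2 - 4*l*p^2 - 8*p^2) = -l + 2*p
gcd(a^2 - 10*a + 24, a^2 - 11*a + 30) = a - 6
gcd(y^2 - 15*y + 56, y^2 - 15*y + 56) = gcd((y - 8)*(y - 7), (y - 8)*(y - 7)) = y^2 - 15*y + 56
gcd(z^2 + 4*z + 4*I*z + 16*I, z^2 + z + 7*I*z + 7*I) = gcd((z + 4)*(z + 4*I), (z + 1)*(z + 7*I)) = 1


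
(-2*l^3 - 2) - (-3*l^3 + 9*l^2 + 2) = l^3 - 9*l^2 - 4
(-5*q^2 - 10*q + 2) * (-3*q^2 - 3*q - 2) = 15*q^4 + 45*q^3 + 34*q^2 + 14*q - 4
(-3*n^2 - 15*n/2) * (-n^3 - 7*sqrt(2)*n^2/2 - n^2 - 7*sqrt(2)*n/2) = 3*n^5 + 21*n^4/2 + 21*sqrt(2)*n^4/2 + 15*n^3/2 + 147*sqrt(2)*n^3/4 + 105*sqrt(2)*n^2/4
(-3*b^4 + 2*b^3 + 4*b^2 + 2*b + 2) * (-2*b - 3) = 6*b^5 + 5*b^4 - 14*b^3 - 16*b^2 - 10*b - 6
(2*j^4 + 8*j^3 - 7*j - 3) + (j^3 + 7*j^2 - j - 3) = 2*j^4 + 9*j^3 + 7*j^2 - 8*j - 6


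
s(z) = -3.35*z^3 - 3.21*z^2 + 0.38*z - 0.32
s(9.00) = -2699.06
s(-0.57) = -0.96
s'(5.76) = -370.03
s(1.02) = -6.83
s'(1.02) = -16.62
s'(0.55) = -6.19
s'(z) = -10.05*z^2 - 6.42*z + 0.38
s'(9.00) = -871.45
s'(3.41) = -138.37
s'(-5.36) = -253.94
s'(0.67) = -8.43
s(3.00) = -118.52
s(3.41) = -169.18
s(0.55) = -1.64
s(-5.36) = 421.29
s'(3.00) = -109.33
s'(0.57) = -6.54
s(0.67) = -2.51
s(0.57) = -1.77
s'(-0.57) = 0.77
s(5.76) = -744.83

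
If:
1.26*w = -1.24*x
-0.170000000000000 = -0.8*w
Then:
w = 0.21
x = -0.22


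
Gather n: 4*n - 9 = 4*n - 9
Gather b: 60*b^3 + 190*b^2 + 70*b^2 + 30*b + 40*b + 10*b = 60*b^3 + 260*b^2 + 80*b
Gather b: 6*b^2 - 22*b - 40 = 6*b^2 - 22*b - 40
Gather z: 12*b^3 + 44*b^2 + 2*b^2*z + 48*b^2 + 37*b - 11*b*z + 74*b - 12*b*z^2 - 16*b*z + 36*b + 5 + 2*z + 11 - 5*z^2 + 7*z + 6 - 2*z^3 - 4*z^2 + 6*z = 12*b^3 + 92*b^2 + 147*b - 2*z^3 + z^2*(-12*b - 9) + z*(2*b^2 - 27*b + 15) + 22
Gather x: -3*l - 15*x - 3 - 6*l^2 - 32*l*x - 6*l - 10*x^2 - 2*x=-6*l^2 - 9*l - 10*x^2 + x*(-32*l - 17) - 3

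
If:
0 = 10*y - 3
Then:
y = 3/10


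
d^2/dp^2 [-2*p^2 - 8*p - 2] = -4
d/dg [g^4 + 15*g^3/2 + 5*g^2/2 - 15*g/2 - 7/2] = 4*g^3 + 45*g^2/2 + 5*g - 15/2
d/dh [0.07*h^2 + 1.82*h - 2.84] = 0.14*h + 1.82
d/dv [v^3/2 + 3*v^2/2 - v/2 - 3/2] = 3*v^2/2 + 3*v - 1/2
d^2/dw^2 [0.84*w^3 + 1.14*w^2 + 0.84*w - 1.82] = 5.04*w + 2.28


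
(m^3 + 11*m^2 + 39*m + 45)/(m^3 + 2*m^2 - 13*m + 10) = (m^2 + 6*m + 9)/(m^2 - 3*m + 2)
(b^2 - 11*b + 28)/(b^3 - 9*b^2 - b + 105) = (b - 4)/(b^2 - 2*b - 15)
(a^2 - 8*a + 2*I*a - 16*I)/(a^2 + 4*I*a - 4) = (a - 8)/(a + 2*I)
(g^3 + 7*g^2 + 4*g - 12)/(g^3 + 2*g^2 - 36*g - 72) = (g - 1)/(g - 6)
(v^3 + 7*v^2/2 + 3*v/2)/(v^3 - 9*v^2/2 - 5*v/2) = (v + 3)/(v - 5)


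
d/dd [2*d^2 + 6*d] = 4*d + 6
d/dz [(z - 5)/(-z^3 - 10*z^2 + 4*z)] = (-z*(z^2 + 10*z - 4) + (z - 5)*(3*z^2 + 20*z - 4))/(z^2*(z^2 + 10*z - 4)^2)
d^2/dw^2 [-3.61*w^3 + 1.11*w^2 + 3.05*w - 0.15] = 2.22 - 21.66*w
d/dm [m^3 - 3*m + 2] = 3*m^2 - 3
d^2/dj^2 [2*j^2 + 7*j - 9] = 4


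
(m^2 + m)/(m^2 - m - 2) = m/(m - 2)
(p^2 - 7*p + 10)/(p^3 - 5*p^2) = (p - 2)/p^2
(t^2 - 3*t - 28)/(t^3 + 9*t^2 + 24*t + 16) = (t - 7)/(t^2 + 5*t + 4)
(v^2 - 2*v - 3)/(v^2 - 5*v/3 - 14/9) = 9*(-v^2 + 2*v + 3)/(-9*v^2 + 15*v + 14)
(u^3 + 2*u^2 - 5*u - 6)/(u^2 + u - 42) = (u^3 + 2*u^2 - 5*u - 6)/(u^2 + u - 42)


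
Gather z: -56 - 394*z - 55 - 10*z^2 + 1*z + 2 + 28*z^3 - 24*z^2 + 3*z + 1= 28*z^3 - 34*z^2 - 390*z - 108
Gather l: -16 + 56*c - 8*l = 56*c - 8*l - 16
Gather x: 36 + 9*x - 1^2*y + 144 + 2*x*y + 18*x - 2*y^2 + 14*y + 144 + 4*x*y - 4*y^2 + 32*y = x*(6*y + 27) - 6*y^2 + 45*y + 324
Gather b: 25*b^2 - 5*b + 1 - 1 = 25*b^2 - 5*b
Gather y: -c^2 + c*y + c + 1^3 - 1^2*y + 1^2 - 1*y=-c^2 + c + y*(c - 2) + 2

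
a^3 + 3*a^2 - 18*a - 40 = (a - 4)*(a + 2)*(a + 5)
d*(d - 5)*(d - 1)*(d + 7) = d^4 + d^3 - 37*d^2 + 35*d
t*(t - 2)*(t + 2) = t^3 - 4*t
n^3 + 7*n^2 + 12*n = n*(n + 3)*(n + 4)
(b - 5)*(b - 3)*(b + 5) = b^3 - 3*b^2 - 25*b + 75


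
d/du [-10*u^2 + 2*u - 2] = 2 - 20*u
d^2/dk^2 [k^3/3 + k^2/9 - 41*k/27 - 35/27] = 2*k + 2/9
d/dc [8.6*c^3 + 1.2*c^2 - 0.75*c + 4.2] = 25.8*c^2 + 2.4*c - 0.75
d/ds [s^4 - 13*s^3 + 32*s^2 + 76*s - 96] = 4*s^3 - 39*s^2 + 64*s + 76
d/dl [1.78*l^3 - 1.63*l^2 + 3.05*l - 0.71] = 5.34*l^2 - 3.26*l + 3.05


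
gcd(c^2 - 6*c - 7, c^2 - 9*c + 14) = c - 7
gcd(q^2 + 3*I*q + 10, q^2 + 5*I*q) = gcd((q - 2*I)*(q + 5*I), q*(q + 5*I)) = q + 5*I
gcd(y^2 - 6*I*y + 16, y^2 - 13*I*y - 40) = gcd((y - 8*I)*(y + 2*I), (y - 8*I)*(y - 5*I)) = y - 8*I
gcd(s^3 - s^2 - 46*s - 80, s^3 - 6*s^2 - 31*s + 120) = s^2 - 3*s - 40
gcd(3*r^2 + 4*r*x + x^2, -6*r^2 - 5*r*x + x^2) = r + x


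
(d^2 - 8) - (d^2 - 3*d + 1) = 3*d - 9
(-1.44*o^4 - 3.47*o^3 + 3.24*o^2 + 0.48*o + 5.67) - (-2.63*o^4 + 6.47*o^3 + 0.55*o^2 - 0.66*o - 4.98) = 1.19*o^4 - 9.94*o^3 + 2.69*o^2 + 1.14*o + 10.65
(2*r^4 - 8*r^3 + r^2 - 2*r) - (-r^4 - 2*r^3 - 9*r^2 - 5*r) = 3*r^4 - 6*r^3 + 10*r^2 + 3*r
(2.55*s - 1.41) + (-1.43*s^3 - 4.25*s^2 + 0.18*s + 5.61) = -1.43*s^3 - 4.25*s^2 + 2.73*s + 4.2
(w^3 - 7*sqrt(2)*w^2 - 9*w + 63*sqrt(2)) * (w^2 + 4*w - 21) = w^5 - 7*sqrt(2)*w^4 + 4*w^4 - 28*sqrt(2)*w^3 - 30*w^3 - 36*w^2 + 210*sqrt(2)*w^2 + 189*w + 252*sqrt(2)*w - 1323*sqrt(2)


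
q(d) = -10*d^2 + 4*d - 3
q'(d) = 4 - 20*d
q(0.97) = -8.53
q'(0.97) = -15.40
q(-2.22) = -61.16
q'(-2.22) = 48.40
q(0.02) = -2.92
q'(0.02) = 3.60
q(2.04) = -36.46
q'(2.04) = -36.80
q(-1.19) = -21.92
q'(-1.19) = 27.80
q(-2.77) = -90.81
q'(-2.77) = 59.40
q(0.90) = -7.50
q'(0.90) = -14.00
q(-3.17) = -116.17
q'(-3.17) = 67.40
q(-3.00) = -105.00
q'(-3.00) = 64.00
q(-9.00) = -849.00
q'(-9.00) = 184.00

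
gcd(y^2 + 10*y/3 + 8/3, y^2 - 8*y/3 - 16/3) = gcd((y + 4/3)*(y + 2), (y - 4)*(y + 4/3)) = y + 4/3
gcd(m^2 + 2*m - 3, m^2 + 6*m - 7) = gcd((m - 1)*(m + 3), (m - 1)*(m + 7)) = m - 1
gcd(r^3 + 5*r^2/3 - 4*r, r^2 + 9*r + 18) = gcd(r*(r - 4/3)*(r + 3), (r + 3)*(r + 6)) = r + 3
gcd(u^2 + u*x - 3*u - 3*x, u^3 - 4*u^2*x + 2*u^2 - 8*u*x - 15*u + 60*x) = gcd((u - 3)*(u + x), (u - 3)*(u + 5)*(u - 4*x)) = u - 3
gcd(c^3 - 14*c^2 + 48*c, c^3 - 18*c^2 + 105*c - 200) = c - 8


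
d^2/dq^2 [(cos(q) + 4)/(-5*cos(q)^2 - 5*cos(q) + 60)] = (cos(q)^2 + 3*cos(q) - 2)/(5*(cos(q) - 3)^3)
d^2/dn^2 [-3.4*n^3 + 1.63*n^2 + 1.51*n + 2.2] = 3.26 - 20.4*n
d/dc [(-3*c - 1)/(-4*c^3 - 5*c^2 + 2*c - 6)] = (-24*c^3 - 27*c^2 - 10*c + 20)/(16*c^6 + 40*c^5 + 9*c^4 + 28*c^3 + 64*c^2 - 24*c + 36)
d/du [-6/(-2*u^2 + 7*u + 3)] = 6*(7 - 4*u)/(-2*u^2 + 7*u + 3)^2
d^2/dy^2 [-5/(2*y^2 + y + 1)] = 10*(4*y^2 + 2*y - (4*y + 1)^2 + 2)/(2*y^2 + y + 1)^3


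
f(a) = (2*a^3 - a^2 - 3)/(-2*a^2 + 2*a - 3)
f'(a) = (4*a - 2)*(2*a^3 - a^2 - 3)/(-2*a^2 + 2*a - 3)^2 + (6*a^2 - 2*a)/(-2*a^2 + 2*a - 3)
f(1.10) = 0.48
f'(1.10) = -1.93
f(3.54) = -3.49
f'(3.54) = -1.22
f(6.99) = -7.28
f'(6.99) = -1.04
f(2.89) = -2.65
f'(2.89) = -1.36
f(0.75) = 1.04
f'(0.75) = -1.11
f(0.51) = 1.20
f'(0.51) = -0.24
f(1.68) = -0.69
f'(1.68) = -1.95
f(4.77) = -4.91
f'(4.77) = -1.11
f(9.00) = -9.35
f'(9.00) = -1.02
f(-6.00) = 5.41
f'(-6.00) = -1.00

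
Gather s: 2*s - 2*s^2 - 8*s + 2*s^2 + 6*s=0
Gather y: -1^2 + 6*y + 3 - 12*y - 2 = -6*y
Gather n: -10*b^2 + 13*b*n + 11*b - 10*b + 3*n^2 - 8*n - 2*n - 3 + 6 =-10*b^2 + b + 3*n^2 + n*(13*b - 10) + 3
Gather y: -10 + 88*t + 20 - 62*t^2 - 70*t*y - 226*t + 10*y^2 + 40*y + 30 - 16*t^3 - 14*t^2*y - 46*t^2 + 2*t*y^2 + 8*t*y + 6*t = -16*t^3 - 108*t^2 - 132*t + y^2*(2*t + 10) + y*(-14*t^2 - 62*t + 40) + 40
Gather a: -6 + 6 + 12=12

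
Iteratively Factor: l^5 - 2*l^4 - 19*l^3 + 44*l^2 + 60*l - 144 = (l + 4)*(l^4 - 6*l^3 + 5*l^2 + 24*l - 36) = (l - 3)*(l + 4)*(l^3 - 3*l^2 - 4*l + 12) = (l - 3)*(l + 2)*(l + 4)*(l^2 - 5*l + 6) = (l - 3)^2*(l + 2)*(l + 4)*(l - 2)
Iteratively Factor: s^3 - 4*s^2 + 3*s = (s - 3)*(s^2 - s) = s*(s - 3)*(s - 1)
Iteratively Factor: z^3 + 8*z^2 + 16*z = (z + 4)*(z^2 + 4*z) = (z + 4)^2*(z)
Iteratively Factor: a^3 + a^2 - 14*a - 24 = (a + 3)*(a^2 - 2*a - 8) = (a - 4)*(a + 3)*(a + 2)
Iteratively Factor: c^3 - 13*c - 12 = (c + 1)*(c^2 - c - 12) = (c + 1)*(c + 3)*(c - 4)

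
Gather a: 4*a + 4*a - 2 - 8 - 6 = 8*a - 16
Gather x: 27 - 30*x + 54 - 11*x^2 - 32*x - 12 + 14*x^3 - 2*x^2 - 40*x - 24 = 14*x^3 - 13*x^2 - 102*x + 45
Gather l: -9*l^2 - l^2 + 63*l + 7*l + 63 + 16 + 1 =-10*l^2 + 70*l + 80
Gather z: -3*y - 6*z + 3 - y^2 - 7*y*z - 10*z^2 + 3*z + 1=-y^2 - 3*y - 10*z^2 + z*(-7*y - 3) + 4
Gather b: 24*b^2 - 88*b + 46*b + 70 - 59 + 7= 24*b^2 - 42*b + 18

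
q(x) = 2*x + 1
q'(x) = 2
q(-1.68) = -2.36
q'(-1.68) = 2.00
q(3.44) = 7.88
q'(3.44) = 2.00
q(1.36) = 3.72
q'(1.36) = 2.00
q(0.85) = 2.70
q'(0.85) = 2.00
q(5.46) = 11.92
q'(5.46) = 2.00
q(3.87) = 8.74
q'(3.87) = 2.00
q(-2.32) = -3.64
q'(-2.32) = 2.00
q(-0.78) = -0.56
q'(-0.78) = 2.00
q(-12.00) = -23.00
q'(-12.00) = 2.00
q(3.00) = 7.00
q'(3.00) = 2.00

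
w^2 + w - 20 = (w - 4)*(w + 5)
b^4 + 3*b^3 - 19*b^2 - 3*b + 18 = (b - 3)*(b - 1)*(b + 1)*(b + 6)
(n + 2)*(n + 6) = n^2 + 8*n + 12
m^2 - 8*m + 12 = (m - 6)*(m - 2)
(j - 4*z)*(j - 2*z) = j^2 - 6*j*z + 8*z^2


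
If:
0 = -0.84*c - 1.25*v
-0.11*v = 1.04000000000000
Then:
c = 14.07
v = -9.45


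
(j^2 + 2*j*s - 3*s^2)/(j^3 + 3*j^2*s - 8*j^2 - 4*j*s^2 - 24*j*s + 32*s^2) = (j + 3*s)/(j^2 + 4*j*s - 8*j - 32*s)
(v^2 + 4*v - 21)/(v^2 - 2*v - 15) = (-v^2 - 4*v + 21)/(-v^2 + 2*v + 15)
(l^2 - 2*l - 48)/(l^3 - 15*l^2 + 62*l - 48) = (l + 6)/(l^2 - 7*l + 6)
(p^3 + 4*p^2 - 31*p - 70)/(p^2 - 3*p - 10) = p + 7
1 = 1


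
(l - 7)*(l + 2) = l^2 - 5*l - 14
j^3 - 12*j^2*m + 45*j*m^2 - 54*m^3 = (j - 6*m)*(j - 3*m)^2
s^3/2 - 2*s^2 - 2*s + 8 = (s/2 + 1)*(s - 4)*(s - 2)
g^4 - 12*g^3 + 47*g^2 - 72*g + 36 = (g - 6)*(g - 3)*(g - 2)*(g - 1)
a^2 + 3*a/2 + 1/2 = (a + 1/2)*(a + 1)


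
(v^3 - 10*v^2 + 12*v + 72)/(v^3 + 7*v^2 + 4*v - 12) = (v^2 - 12*v + 36)/(v^2 + 5*v - 6)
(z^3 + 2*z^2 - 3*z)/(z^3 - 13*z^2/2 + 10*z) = 2*(z^2 + 2*z - 3)/(2*z^2 - 13*z + 20)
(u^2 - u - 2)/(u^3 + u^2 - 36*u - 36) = (u - 2)/(u^2 - 36)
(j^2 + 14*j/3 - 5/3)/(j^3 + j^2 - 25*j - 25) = (j - 1/3)/(j^2 - 4*j - 5)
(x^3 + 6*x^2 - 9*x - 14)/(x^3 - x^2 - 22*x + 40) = (x^2 + 8*x + 7)/(x^2 + x - 20)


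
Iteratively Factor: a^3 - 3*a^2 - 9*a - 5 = (a + 1)*(a^2 - 4*a - 5) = (a + 1)^2*(a - 5)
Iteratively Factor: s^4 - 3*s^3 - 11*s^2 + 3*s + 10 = (s - 5)*(s^3 + 2*s^2 - s - 2) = (s - 5)*(s + 1)*(s^2 + s - 2) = (s - 5)*(s - 1)*(s + 1)*(s + 2)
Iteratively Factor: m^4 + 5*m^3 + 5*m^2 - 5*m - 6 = (m + 3)*(m^3 + 2*m^2 - m - 2) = (m - 1)*(m + 3)*(m^2 + 3*m + 2) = (m - 1)*(m + 1)*(m + 3)*(m + 2)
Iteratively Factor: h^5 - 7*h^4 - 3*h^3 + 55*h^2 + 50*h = (h - 5)*(h^4 - 2*h^3 - 13*h^2 - 10*h) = (h - 5)^2*(h^3 + 3*h^2 + 2*h) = (h - 5)^2*(h + 1)*(h^2 + 2*h) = h*(h - 5)^2*(h + 1)*(h + 2)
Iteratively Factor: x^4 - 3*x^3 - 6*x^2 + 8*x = (x - 4)*(x^3 + x^2 - 2*x) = (x - 4)*(x - 1)*(x^2 + 2*x) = (x - 4)*(x - 1)*(x + 2)*(x)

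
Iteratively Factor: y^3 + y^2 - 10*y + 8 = (y - 2)*(y^2 + 3*y - 4) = (y - 2)*(y - 1)*(y + 4)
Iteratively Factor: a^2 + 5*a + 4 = (a + 4)*(a + 1)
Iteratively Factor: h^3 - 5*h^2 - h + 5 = (h - 1)*(h^2 - 4*h - 5) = (h - 5)*(h - 1)*(h + 1)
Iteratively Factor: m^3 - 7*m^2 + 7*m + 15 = (m - 3)*(m^2 - 4*m - 5) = (m - 3)*(m + 1)*(m - 5)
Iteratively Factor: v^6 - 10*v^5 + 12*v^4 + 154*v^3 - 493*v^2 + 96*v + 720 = (v + 4)*(v^5 - 14*v^4 + 68*v^3 - 118*v^2 - 21*v + 180) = (v + 1)*(v + 4)*(v^4 - 15*v^3 + 83*v^2 - 201*v + 180) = (v - 3)*(v + 1)*(v + 4)*(v^3 - 12*v^2 + 47*v - 60) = (v - 4)*(v - 3)*(v + 1)*(v + 4)*(v^2 - 8*v + 15) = (v - 4)*(v - 3)^2*(v + 1)*(v + 4)*(v - 5)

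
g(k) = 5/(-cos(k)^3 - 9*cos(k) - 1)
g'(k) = 5*(-3*sin(k)*cos(k)^2 - 9*sin(k))/(-cos(k)^3 - 9*cos(k) - 1)^2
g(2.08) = 1.43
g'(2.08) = -3.46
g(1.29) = -1.42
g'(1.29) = -3.59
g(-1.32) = -1.54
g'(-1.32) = 4.21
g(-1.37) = -1.78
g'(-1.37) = 5.69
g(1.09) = -0.95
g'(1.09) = -1.54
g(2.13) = 1.27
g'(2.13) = -2.71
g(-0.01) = -0.45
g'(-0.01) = 0.00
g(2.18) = 1.15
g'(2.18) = -2.18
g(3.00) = 0.56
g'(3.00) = -0.11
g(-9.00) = 0.63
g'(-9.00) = 0.37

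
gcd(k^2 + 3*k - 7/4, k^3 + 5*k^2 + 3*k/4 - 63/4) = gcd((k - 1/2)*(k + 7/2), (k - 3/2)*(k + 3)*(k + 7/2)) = k + 7/2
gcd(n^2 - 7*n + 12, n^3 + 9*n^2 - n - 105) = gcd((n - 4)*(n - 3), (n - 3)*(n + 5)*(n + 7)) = n - 3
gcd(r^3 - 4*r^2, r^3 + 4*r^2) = r^2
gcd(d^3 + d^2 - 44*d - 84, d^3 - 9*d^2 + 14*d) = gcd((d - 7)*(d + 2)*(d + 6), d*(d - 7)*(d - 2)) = d - 7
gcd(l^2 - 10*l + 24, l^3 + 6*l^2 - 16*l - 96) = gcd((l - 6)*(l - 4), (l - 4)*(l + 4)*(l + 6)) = l - 4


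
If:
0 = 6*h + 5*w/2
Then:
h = -5*w/12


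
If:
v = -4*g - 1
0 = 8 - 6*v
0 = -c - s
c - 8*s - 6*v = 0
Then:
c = 8/9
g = -7/12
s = -8/9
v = 4/3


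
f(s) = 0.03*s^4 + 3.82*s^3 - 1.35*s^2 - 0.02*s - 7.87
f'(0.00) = -0.02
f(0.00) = -7.87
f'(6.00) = 422.26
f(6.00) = 807.41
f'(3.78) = 160.00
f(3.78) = 185.21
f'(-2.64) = 84.77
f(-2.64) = -86.06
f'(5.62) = 368.06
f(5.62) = 657.37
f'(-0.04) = 0.11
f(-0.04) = -7.87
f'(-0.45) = 3.50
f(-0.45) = -8.48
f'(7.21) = 621.23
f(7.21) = 1434.63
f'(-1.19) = 19.22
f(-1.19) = -16.14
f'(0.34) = 0.39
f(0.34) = -7.88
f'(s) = 0.12*s^3 + 11.46*s^2 - 2.7*s - 0.02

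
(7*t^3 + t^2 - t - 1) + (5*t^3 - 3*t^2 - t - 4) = 12*t^3 - 2*t^2 - 2*t - 5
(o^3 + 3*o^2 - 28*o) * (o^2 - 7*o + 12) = o^5 - 4*o^4 - 37*o^3 + 232*o^2 - 336*o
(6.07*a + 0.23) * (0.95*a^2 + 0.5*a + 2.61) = 5.7665*a^3 + 3.2535*a^2 + 15.9577*a + 0.6003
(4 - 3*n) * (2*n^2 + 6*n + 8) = -6*n^3 - 10*n^2 + 32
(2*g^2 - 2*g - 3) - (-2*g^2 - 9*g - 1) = 4*g^2 + 7*g - 2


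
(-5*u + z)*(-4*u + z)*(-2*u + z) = -40*u^3 + 38*u^2*z - 11*u*z^2 + z^3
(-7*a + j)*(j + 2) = -7*a*j - 14*a + j^2 + 2*j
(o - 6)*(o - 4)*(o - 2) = o^3 - 12*o^2 + 44*o - 48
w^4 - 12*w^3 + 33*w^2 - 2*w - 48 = (w - 8)*(w - 3)*(w - 2)*(w + 1)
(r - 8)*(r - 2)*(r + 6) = r^3 - 4*r^2 - 44*r + 96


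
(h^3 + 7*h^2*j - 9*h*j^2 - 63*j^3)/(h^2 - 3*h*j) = h + 10*j + 21*j^2/h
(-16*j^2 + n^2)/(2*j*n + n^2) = (-16*j^2 + n^2)/(n*(2*j + n))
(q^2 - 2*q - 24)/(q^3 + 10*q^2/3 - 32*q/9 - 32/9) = 9*(q - 6)/(9*q^2 - 6*q - 8)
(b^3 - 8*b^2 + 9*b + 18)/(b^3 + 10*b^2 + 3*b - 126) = (b^2 - 5*b - 6)/(b^2 + 13*b + 42)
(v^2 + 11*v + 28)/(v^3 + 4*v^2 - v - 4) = (v + 7)/(v^2 - 1)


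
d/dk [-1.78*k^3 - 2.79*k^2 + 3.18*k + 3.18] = -5.34*k^2 - 5.58*k + 3.18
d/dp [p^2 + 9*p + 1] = 2*p + 9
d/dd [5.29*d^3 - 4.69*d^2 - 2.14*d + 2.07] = 15.87*d^2 - 9.38*d - 2.14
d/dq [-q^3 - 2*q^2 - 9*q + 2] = -3*q^2 - 4*q - 9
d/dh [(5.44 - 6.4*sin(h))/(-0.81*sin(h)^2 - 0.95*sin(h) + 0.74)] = (-5.184*sin(h)^2 + 8.8128*sin(h) + 0.432)*cos(h)/(0.6561*sin(h)^4 + 1.539*sin(h)^3 - 0.2963*sin(h)^2 - 1.406*sin(h) + 0.5476)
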